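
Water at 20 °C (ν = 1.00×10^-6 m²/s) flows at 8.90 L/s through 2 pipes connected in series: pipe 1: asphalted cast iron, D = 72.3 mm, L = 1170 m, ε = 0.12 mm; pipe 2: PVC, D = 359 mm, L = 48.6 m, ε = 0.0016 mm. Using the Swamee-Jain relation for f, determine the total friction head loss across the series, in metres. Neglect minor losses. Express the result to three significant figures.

Pipe 1: V = 2.168 m/s, Re = 1.57×10^5, ε/D = 0.00166, f = 0.02375, h_1 = f(L/D)V²/2g = 92.06 m
Pipe 2: V = 0.08792 m/s, Re = 3.16×10^4, ε/D = 4.46×10^-6, f = 0.02311, h_2 = f(L/D)V²/2g = 0.001232 m
Series → Q common, losses add: H = Σh = 92.06 m

H ≈ 92.1 m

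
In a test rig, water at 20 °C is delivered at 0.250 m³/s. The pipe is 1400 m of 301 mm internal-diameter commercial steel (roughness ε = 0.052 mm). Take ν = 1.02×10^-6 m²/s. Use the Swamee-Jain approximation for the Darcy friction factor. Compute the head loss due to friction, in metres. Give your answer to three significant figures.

V = 4Q/(πD²) = 4·0.250/(π·0.301²) = 3.513 m/s
Re = VD/ν = 3.513·0.301/1.02×10^-6 = 1.04×10^6 → turbulent
ε/D = 0.052/301 = 1.73×10^-4
Swamee-Jain: f = 0.01443
h_f = f(L/D)V²/(2g) = 0.01443·(1400/0.301)·3.513²/(2·9.81) = 42.22 m

h_f ≈ 42.2 m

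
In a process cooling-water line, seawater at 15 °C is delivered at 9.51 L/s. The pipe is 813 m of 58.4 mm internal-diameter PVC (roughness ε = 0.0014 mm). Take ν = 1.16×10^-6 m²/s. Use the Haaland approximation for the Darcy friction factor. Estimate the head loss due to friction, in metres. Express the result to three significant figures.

h_f ≈ 143 m

V = 4Q/(πD²) = 4·0.00951/(π·0.0584²) = 3.550 m/s
Re = VD/ν = 3.550·0.0584/1.16×10^-6 = 1.79×10^5 → turbulent
ε/D = 0.0014/58.4 = 2.40×10^-5
Haaland: f = 0.01598
h_f = f(L/D)V²/(2g) = 0.01598·(813/0.0584)·3.550²/(2·9.81) = 143.0 m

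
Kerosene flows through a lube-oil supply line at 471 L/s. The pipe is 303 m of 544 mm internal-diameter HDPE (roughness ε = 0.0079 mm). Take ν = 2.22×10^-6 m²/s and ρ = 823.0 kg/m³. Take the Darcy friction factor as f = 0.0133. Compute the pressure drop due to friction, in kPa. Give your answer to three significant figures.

Δp ≈ 12.5 kPa

V = 4Q/(πD²) = 4·0.471/(π·0.544²) = 2.026 m/s
h_f = f(L/D)V²/(2g) = 0.01330·(303/0.544)·2.026²/(2·9.81) = 1.550 m
Δp = ρg·h_f = 823.0·9.81·1.550 = 12.52 kPa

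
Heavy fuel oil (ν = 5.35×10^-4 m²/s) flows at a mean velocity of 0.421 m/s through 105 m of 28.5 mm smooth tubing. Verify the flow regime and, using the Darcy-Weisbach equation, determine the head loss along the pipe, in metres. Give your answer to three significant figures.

Re = VD/ν = 0.421·0.02850/5.35×10^-4 = 22.4 → laminar (Re < 2300)
f = 64/Re = 2.854
h_f = f(L/D)V²/(2g) = 2.854·(105/0.02850)·0.421²/(2·9.81) = 94.98 m

h_f ≈ 95.0 m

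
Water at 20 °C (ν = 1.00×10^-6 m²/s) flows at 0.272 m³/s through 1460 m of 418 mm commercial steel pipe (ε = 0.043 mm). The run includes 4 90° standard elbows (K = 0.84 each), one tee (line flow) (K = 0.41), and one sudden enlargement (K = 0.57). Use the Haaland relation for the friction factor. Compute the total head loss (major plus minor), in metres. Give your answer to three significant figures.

V = 4Q/(πD²) = 1.982 m/s; V²/2g = 0.2002 m
Re = 8.29×10^5, ε/D = 1.03×10^-4 → f = 0.01358 (Haaland)
Major: h_f = f(L/D)·V²/2g = 0.01358·3493·0.2002 = 9.499 m
Minor: ΣK = 4.34; h_m = ΣK·V²/2g = 0.8690 m
Total H_L = 9.499 + 0.8690 = 10.37 m

H_L ≈ 10.4 m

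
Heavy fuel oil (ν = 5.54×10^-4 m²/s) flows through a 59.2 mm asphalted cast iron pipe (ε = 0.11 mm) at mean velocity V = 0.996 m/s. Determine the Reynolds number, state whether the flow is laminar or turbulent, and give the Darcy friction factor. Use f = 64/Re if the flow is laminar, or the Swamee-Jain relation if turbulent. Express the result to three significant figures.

Re ≈ 106; laminar; f = 64/Re ≈ 0.601

Re = VD/ν = 0.9960·0.0592/5.54×10^-4 = 106
Re < 2300 → laminar → f = 64/Re = 0.6013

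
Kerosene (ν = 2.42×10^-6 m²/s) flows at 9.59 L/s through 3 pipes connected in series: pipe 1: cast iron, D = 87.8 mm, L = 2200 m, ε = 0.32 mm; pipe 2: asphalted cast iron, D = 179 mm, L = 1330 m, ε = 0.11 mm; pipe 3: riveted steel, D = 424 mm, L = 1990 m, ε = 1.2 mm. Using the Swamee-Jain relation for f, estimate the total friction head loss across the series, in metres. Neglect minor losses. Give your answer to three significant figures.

Pipe 1: V = 1.584 m/s, Re = 5.75×10^4, ε/D = 0.00364, f = 0.02990, h_1 = f(L/D)V²/2g = 95.81 m
Pipe 2: V = 0.3811 m/s, Re = 2.82×10^4, ε/D = 6.15×10^-4, f = 0.02544, h_2 = f(L/D)V²/2g = 1.399 m
Pipe 3: V = 0.06792 m/s, Re = 1.19×10^4, ε/D = 0.00283, f = 0.03431, h_3 = f(L/D)V²/2g = 0.03786 m
Series → Q common, losses add: H = Σh = 97.25 m

H ≈ 97.2 m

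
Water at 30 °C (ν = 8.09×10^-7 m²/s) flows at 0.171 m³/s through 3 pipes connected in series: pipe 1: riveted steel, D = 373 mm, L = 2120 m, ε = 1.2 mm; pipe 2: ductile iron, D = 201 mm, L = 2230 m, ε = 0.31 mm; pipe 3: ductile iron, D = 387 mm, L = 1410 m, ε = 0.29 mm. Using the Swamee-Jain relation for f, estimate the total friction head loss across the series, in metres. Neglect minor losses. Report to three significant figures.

H ≈ 390 m

Pipe 1: V = 1.565 m/s, Re = 7.22×10^5, ε/D = 0.00322, f = 0.02695, h_1 = f(L/D)V²/2g = 19.12 m
Pipe 2: V = 5.389 m/s, Re = 1.34×10^6, ε/D = 0.00154, f = 0.02212, h_2 = f(L/D)V²/2g = 363.2 m
Pipe 3: V = 1.454 m/s, Re = 6.95×10^5, ε/D = 7.49×10^-4, f = 0.01897, h_3 = f(L/D)V²/2g = 7.444 m
Series → Q common, losses add: H = Σh = 389.8 m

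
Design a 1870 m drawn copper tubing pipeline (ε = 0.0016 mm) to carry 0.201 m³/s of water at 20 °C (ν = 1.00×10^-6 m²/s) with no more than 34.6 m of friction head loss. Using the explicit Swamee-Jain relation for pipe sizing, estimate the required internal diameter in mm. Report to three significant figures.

Swamee-Jain (Type III): D = 0.66·[ε^1.25·(LQ²/(gh_f))^4.75 + ν·Q^9.4·(L/(gh_f))^5.2]^0.04
LQ²/(gh_f) = 0.2226; L/(gh_f) = 5.509
Term 1 = ε^1.25·(…)^4.75 = 4.53×10^-11; Term 2 = ν·Q^9.4·(…)^5.2 = 2.01×10^-9
D = 0.66·(4.53×10^-11 + 2.01×10^-9)^0.04 = 0.2965 m = 297 mm
Check: V = 2.91 m/s, Re = 8.63×10^5, f = 0.01202, h_f = 32.7 m ≈ 34.6 m ✓

D ≈ 297 mm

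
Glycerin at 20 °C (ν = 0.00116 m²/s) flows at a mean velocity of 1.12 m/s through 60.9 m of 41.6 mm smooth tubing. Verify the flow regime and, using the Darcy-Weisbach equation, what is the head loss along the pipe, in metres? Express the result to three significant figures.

h_f ≈ 149 m

Re = VD/ν = 1.12·0.04160/0.00116 = 40.2 → laminar (Re < 2300)
f = 64/Re = 1.593
h_f = f(L/D)V²/(2g) = 1.593·(60.9/0.04160)·1.12²/(2·9.81) = 149.1 m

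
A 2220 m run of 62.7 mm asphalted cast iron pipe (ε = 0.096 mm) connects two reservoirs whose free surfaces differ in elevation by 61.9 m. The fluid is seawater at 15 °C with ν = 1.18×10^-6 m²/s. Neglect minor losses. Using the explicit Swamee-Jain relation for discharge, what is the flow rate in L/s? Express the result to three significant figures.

Swamee-Jain (Type II): Q = -0.965·√(gD⁵h_f/L)·ln[ε/(3.7D) + √(3.17ν²L/(gD³h_f))]
√(gD⁵h_f/L) = √(9.81·0.0627⁵·61.9/2220) = 5.148×10^-4
ε/(3.7D) = 4.14×10^-4; √(3.17ν²L/(gD³h_f)) = 2.56×10^-4
Q = -0.965·5.148×10^-4·ln(6.697×10^-4) = 0.003631 m³/s
Check: V = 1.18 m/s, Re = 6.25×10^4, f = 0.02503, h_f = 62.5 m ≈ 61.9 m ✓

Q ≈ 3.63 L/s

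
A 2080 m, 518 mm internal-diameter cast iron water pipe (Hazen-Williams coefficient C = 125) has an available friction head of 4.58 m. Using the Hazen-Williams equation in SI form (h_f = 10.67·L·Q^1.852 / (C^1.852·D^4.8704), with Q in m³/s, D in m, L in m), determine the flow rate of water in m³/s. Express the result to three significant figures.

Rearranging: Q = [h_f·C^1.852·D^4.8704 / (10.67·L)]^(1/1.852)
Q = [4.58·125^1.852·0.518^4.8704 / (10.67·2080)]^0.540 = 0.2268 m³/s

Q ≈ 0.227 m³/s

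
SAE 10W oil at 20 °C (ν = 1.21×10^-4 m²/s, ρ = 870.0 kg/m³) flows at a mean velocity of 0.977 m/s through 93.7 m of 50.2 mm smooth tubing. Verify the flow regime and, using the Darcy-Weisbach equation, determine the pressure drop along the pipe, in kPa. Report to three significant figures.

Re = VD/ν = 0.977·0.05020/1.21×10^-4 = 405 → laminar (Re < 2300)
f = 64/Re = 0.1579
h_f = f(L/D)V²/(2g) = 0.1579·(93.7/0.05020)·0.977²/(2·9.81) = 14.34 m
Δp = ρg·h_f = 870.0·9.81·14.34 = 122.4 kPa

Δp ≈ 122 kPa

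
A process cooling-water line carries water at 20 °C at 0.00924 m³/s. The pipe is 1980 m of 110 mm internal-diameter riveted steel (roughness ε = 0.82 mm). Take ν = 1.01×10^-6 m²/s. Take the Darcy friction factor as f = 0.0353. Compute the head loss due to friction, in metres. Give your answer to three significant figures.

h_f ≈ 30.6 m

V = 4Q/(πD²) = 4·0.00924/(π·0.110²) = 0.9723 m/s
h_f = f(L/D)V²/(2g) = 0.03530·(1980/0.110)·0.9723²/(2·9.81) = 30.62 m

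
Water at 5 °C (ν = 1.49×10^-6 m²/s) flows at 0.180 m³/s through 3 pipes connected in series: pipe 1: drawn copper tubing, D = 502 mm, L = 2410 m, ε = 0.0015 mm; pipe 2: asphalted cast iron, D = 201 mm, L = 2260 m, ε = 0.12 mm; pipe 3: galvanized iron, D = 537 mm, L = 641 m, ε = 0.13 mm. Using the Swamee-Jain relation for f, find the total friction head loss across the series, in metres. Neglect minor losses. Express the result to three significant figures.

Pipe 1: V = 0.9094 m/s, Re = 3.06×10^5, ε/D = 2.99×10^-6, f = 0.01435, h_1 = f(L/D)V²/2g = 2.905 m
Pipe 2: V = 5.673 m/s, Re = 7.65×10^5, ε/D = 5.97×10^-4, f = 0.01806, h_2 = f(L/D)V²/2g = 333.1 m
Pipe 3: V = 0.7948 m/s, Re = 2.86×10^5, ε/D = 2.42×10^-4, f = 0.01672, h_3 = f(L/D)V²/2g = 0.6425 m
Series → Q common, losses add: H = Σh = 336.7 m

H ≈ 337 m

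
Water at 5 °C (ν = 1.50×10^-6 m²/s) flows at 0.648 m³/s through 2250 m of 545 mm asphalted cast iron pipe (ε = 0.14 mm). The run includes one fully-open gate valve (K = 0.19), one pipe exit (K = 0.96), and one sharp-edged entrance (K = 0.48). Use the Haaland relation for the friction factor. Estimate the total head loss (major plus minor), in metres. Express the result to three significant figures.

V = 4Q/(πD²) = 2.778 m/s; V²/2g = 0.3933 m
Re = 1.01×10^6, ε/D = 2.57×10^-4 → f = 0.01519 (Haaland)
Major: h_f = f(L/D)·V²/2g = 0.01519·4128·0.3933 = 24.66 m
Minor: ΣK = 1.63; h_m = ΣK·V²/2g = 0.6410 m
Total H_L = 24.66 + 0.6410 = 25.30 m

H_L ≈ 25.3 m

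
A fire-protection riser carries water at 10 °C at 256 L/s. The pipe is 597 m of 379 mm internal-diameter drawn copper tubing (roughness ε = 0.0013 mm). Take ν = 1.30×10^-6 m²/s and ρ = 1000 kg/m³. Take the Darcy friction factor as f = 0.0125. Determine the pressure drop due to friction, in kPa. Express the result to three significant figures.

V = 4Q/(πD²) = 4·0.256/(π·0.379²) = 2.269 m/s
h_f = f(L/D)V²/(2g) = 0.01250·(597/0.379)·2.269²/(2·9.81) = 5.168 m
Δp = ρg·h_f = 1000·9.81·5.168 = 50.69 kPa

Δp ≈ 50.7 kPa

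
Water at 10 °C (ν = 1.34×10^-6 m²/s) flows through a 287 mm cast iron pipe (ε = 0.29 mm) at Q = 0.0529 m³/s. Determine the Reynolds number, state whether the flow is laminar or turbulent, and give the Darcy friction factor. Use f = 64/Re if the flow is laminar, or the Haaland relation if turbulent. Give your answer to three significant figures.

Re ≈ 1.75×10^5; turbulent; f ≈ 0.0211

V = 4Q/(πD²) = 0.8177 m/s
Re = VD/ν = 0.8177·0.287/1.34×10^-6 = 1.75×10^5
Re > 4000 → turbulent; ε/D = 0.00101
Haaland: f = 0.02111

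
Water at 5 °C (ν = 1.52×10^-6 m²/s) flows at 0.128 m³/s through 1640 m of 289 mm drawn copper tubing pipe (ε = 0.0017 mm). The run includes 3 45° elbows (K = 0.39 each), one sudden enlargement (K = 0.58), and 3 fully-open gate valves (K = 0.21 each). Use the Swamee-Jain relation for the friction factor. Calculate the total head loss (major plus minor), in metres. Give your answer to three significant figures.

H_L ≈ 15.8 m

V = 4Q/(πD²) = 1.951 m/s; V²/2g = 0.1941 m
Re = 3.71×10^5, ε/D = 5.88×10^-6 → f = 0.01390 (Swamee-Jain)
Major: h_f = f(L/D)·V²/2g = 0.01390·5675·0.1941 = 15.30 m
Minor: ΣK = 2.38; h_m = ΣK·V²/2g = 0.4619 m
Total H_L = 15.30 + 0.4619 = 15.77 m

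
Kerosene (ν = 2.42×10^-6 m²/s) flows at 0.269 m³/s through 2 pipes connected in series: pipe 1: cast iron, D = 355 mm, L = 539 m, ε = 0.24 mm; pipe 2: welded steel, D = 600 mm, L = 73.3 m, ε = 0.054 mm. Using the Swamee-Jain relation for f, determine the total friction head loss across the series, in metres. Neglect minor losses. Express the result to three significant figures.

Pipe 1: V = 2.718 m/s, Re = 3.99×10^5, ε/D = 6.76×10^-4, f = 0.01898, h_1 = f(L/D)V²/2g = 10.85 m
Pipe 2: V = 0.9514 m/s, Re = 2.36×10^5, ε/D = 9.00×10^-5, f = 0.01589, h_2 = f(L/D)V²/2g = 0.08958 m
Series → Q common, losses add: H = Σh = 10.94 m

H ≈ 10.9 m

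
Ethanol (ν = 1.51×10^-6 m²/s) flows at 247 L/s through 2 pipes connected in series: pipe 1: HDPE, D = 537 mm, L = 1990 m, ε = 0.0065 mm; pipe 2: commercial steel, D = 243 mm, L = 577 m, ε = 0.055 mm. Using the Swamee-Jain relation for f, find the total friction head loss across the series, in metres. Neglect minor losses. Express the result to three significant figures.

Pipe 1: V = 1.091 m/s, Re = 3.88×10^5, ε/D = 1.21×10^-5, f = 0.01387, h_1 = f(L/D)V²/2g = 3.116 m
Pipe 2: V = 5.326 m/s, Re = 8.57×10^5, ε/D = 2.26×10^-4, f = 0.01518, h_2 = f(L/D)V²/2g = 52.11 m
Series → Q common, losses add: H = Σh = 55.22 m

H ≈ 55.2 m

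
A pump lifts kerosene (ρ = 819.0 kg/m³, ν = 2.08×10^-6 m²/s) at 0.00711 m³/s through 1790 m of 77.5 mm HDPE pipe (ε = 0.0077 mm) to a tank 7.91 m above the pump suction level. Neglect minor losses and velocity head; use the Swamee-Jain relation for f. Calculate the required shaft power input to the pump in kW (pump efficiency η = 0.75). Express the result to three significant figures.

V = 4Q/(πD²) = 1.507 m/s; Re = 5.62×10^4; ε/D = 9.94×10^-5; f = 0.02066
h_f = f(L/D)V²/2g = 55.24 m
Total head H = z + h_f = 7.91 + 55.24 = 63.15 m
P_hyd = ρgQH = 819.0·9.81·0.00711·63.15 = 3.607 kW
P_shaft = P_hyd/η = 3.607/0.75 = 4.810 kW

P_shaft ≈ 4.81 kW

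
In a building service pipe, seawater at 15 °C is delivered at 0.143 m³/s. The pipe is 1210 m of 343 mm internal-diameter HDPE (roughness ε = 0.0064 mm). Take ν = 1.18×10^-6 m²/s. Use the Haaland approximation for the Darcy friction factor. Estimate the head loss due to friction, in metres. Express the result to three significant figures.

V = 4Q/(πD²) = 4·0.143/(π·0.343²) = 1.548 m/s
Re = VD/ν = 1.548·0.343/1.18×10^-6 = 4.50×10^5 → turbulent
ε/D = 0.0064/343 = 1.87×10^-5
Haaland: f = 0.01352
h_f = f(L/D)V²/(2g) = 0.01352·(1210/0.343)·1.548²/(2·9.81) = 5.821 m

h_f ≈ 5.82 m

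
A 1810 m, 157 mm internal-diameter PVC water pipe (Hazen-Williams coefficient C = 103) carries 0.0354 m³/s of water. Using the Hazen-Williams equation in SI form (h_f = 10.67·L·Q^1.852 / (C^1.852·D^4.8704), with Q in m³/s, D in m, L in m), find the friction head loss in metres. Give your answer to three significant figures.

h_f ≈ 61.3 m

h_f = 10.67·1810·0.0354^1.852 / (103^1.852·0.157^4.8704) = 61.25 m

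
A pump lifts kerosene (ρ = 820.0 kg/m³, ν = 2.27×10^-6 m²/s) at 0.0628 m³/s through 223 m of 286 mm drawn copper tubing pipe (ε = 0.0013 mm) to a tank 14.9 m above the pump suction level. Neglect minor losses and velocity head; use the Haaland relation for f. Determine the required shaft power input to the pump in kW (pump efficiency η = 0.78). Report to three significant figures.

V = 4Q/(πD²) = 0.9775 m/s; Re = 1.23×10^5; ε/D = 4.55×10^-6; f = 0.01709
h_f = f(L/D)V²/2g = 0.6491 m
Total head H = z + h_f = 14.9 + 0.6491 = 15.55 m
P_hyd = ρgQH = 820.0·9.81·0.0628·15.55 = 7.855 kW
P_shaft = P_hyd/η = 7.855/0.78 = 10.07 kW

P_shaft ≈ 10.1 kW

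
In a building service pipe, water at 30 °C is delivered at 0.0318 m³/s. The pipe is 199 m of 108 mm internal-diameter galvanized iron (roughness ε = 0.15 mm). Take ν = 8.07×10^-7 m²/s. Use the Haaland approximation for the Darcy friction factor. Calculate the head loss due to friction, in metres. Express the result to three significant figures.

V = 4Q/(πD²) = 4·0.0318/(π·0.108²) = 3.471 m/s
Re = VD/ν = 3.471·0.108/8.07×10^-7 = 4.65×10^5 → turbulent
ε/D = 0.15/108 = 0.00139
Haaland: f = 0.02179
h_f = f(L/D)V²/(2g) = 0.02179·(199/0.108)·3.471²/(2·9.81) = 24.66 m

h_f ≈ 24.7 m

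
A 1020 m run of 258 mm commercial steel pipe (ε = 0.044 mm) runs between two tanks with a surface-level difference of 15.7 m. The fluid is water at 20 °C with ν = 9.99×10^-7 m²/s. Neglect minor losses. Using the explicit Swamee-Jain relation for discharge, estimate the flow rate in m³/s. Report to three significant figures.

Swamee-Jain (Type II): Q = -0.965·√(gD⁵h_f/L)·ln[ε/(3.7D) + √(3.17ν²L/(gD³h_f))]
√(gD⁵h_f/L) = √(9.81·0.258⁵·15.7/1020) = 0.01314
ε/(3.7D) = 4.61×10^-5; √(3.17ν²L/(gD³h_f)) = 3.49×10^-5
Q = -0.965·0.01314·ln(8.102×10^-5) = 0.1194 m³/s
Check: V = 2.28 m/s, Re = 5.90×10^5, f = 0.01500, h_f = 15.8 m ≈ 15.7 m ✓

Q ≈ 0.119 m³/s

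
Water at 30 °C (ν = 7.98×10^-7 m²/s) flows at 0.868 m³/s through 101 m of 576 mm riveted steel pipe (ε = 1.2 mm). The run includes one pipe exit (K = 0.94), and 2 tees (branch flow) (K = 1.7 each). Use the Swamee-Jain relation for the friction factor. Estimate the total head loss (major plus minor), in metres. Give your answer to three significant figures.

H_L ≈ 4.81 m

V = 4Q/(πD²) = 3.331 m/s; V²/2g = 0.5655 m
Re = 2.40×10^6, ε/D = 0.00208 → f = 0.02379 (Swamee-Jain)
Major: h_f = f(L/D)·V²/2g = 0.02379·175.3·0.5655 = 2.359 m
Minor: ΣK = 4.34; h_m = ΣK·V²/2g = 2.454 m
Total H_L = 2.359 + 2.454 = 4.814 m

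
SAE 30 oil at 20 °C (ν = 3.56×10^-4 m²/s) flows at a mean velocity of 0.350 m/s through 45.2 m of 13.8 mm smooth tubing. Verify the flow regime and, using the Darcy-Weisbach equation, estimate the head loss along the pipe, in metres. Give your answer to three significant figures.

h_f ≈ 96.5 m

Re = VD/ν = 0.350·0.01380/3.56×10^-4 = 13.6 → laminar (Re < 2300)
f = 64/Re = 4.717
h_f = f(L/D)V²/(2g) = 4.717·(45.2/0.01380)·0.350²/(2·9.81) = 96.47 m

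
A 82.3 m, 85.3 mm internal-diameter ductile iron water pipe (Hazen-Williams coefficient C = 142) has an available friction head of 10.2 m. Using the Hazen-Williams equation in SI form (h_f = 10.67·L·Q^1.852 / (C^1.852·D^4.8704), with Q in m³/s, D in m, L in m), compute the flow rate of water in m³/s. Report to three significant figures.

Rearranging: Q = [h_f·C^1.852·D^4.8704 / (10.67·L)]^(1/1.852)
Q = [10.2·142^1.852·0.0853^4.8704 / (10.67·82.3)]^0.540 = 0.01977 m³/s

Q ≈ 0.0198 m³/s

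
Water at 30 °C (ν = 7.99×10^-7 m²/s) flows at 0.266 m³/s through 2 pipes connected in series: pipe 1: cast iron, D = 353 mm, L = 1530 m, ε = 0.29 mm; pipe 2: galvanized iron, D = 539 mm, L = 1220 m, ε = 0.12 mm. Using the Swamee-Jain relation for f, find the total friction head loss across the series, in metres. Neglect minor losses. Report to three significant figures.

Pipe 1: V = 2.718 m/s, Re = 1.20×10^6, ε/D = 8.22×10^-4, f = 0.01911, h_1 = f(L/D)V²/2g = 31.18 m
Pipe 2: V = 1.166 m/s, Re = 7.86×10^5, ε/D = 2.23×10^-4, f = 0.01522, h_2 = f(L/D)V²/2g = 2.386 m
Series → Q common, losses add: H = Σh = 33.57 m

H ≈ 33.6 m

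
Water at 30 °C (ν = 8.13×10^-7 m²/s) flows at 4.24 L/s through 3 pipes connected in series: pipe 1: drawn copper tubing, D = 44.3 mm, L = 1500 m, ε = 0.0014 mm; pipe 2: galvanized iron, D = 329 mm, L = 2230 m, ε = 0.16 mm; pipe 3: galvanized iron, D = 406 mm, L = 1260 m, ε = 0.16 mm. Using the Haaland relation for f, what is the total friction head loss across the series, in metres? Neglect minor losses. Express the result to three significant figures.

Pipe 1: V = 2.751 m/s, Re = 1.50×10^5, ε/D = 3.16×10^-5, f = 0.01658, h_1 = f(L/D)V²/2g = 216.5 m
Pipe 2: V = 0.04988 m/s, Re = 2.02×10^4, ε/D = 4.86×10^-4, f = 0.02658, h_2 = f(L/D)V²/2g = 0.02284 m
Pipe 3: V = 0.03275 m/s, Re = 1.64×10^4, ε/D = 3.94×10^-4, f = 0.02773, h_3 = f(L/D)V²/2g = 0.004704 m
Series → Q common, losses add: H = Σh = 216.5 m

H ≈ 216 m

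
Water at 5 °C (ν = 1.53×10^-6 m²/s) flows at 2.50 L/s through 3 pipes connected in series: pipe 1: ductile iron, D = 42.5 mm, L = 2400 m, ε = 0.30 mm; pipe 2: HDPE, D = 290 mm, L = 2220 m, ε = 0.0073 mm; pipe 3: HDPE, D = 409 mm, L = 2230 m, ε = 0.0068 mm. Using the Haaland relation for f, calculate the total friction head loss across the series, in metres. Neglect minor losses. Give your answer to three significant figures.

H ≈ 315 m

Pipe 1: V = 1.762 m/s, Re = 4.90×10^4, ε/D = 0.00706, f = 0.03525, h_1 = f(L/D)V²/2g = 315.1 m
Pipe 2: V = 0.03785 m/s, Re = 7170, ε/D = 2.52×10^-5, f = 0.03393, h_2 = f(L/D)V²/2g = 0.01896 m
Pipe 3: V = 0.01903 m/s, Re = 5090, ε/D = 1.66×10^-5, f = 0.03754, h_3 = f(L/D)V²/2g = 0.003778 m
Series → Q common, losses add: H = Σh = 315.1 m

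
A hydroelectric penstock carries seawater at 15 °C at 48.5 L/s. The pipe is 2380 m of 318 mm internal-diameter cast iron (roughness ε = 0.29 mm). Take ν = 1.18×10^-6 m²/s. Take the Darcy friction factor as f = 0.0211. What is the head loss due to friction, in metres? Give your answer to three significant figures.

h_f ≈ 3.00 m

V = 4Q/(πD²) = 4·0.0485/(π·0.318²) = 0.6107 m/s
h_f = f(L/D)V²/(2g) = 0.02110·(2380/0.318)·0.6107²/(2·9.81) = 3.001 m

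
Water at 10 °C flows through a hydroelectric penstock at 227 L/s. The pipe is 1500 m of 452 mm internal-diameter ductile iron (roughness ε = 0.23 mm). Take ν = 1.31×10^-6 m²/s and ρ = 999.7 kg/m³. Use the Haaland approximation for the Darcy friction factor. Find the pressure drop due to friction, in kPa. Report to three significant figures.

Δp ≈ 58.6 kPa

V = 4Q/(πD²) = 4·0.227/(π·0.452²) = 1.415 m/s
Re = VD/ν = 1.415·0.452/1.31×10^-6 = 4.88×10^5 → turbulent
ε/D = 0.23/452 = 5.09×10^-4
Haaland: f = 0.01765
h_f = f(L/D)V²/(2g) = 0.01765·(1500/0.452)·1.415²/(2·9.81) = 5.976 m
Δp = ρg·h_f = 999.7·9.81·5.976 = 58.60 kPa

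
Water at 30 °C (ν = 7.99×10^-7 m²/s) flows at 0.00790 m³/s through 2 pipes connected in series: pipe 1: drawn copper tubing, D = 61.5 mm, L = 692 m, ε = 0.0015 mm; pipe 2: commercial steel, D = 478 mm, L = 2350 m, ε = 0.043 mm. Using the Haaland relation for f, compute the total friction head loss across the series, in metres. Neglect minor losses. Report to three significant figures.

H ≈ 63.2 m

Pipe 1: V = 2.659 m/s, Re = 2.05×10^5, ε/D = 2.44×10^-5, f = 0.01559, h_1 = f(L/D)V²/2g = 63.22 m
Pipe 2: V = 0.04402 m/s, Re = 2.63×10^4, ε/D = 9.00×10^-5, f = 0.02423, h_2 = f(L/D)V²/2g = 0.01176 m
Series → Q common, losses add: H = Σh = 63.23 m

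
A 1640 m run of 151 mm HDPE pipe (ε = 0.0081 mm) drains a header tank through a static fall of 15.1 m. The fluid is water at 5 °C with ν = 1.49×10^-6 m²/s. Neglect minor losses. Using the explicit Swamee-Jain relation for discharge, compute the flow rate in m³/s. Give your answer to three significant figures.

Q ≈ 0.0224 m³/s

Swamee-Jain (Type II): Q = -0.965·√(gD⁵h_f/L)·ln[ε/(3.7D) + √(3.17ν²L/(gD³h_f))]
√(gD⁵h_f/L) = √(9.81·0.151⁵·15.1/1640) = 0.002663
ε/(3.7D) = 1.45×10^-5; √(3.17ν²L/(gD³h_f)) = 1.50×10^-4
Q = -0.965·0.002663·ln(1.649×10^-4) = 0.02238 m³/s
Check: V = 1.25 m/s, Re = 1.27×10^5, f = 0.01738, h_f = 15.0 m ≈ 15.1 m ✓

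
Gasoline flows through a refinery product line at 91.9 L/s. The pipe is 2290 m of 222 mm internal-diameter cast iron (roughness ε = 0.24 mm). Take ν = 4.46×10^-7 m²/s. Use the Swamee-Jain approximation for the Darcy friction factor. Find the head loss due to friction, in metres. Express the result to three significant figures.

h_f ≈ 60.3 m

V = 4Q/(πD²) = 4·0.0919/(π·0.222²) = 2.374 m/s
Re = VD/ν = 2.374·0.222/4.46×10^-7 = 1.18×10^6 → turbulent
ε/D = 0.24/222 = 0.00108
Swamee-Jain: f = 0.02034
h_f = f(L/D)V²/(2g) = 0.02034·(2290/0.222)·2.374²/(2·9.81) = 60.27 m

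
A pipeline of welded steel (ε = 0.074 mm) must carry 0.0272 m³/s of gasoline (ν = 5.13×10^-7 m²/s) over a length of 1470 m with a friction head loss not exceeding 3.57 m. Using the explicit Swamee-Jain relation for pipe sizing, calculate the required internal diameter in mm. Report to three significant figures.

Swamee-Jain (Type III): D = 0.66·[ε^1.25·(LQ²/(gh_f))^4.75 + ν·Q^9.4·(L/(gh_f))^5.2]^0.04
LQ²/(gh_f) = 0.03105; L/(gh_f) = 41.97
Term 1 = ε^1.25·(…)^4.75 = 4.72×10^-13; Term 2 = ν·Q^9.4·(…)^5.2 = 2.72×10^-13
D = 0.66·(4.72×10^-13 + 2.72×10^-13)^0.04 = 0.2160 m = 216 mm
Check: V = 0.742 m/s, Re = 3.13×10^5, f = 0.01729, h_f = 3.31 m ≈ 3.57 m ✓

D ≈ 216 mm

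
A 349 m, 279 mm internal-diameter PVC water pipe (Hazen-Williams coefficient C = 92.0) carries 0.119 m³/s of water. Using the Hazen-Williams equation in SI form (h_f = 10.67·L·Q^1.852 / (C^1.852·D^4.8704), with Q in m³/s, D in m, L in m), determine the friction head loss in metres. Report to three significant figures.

h_f = 10.67·349·0.119^1.852 / (92.0^1.852·0.279^4.8704) = 8.358 m

h_f ≈ 8.36 m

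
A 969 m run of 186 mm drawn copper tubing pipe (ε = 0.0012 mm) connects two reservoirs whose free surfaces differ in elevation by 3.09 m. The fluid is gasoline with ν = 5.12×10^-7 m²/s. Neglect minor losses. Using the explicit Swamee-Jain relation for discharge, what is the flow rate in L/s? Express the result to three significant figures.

Q ≈ 24.5 L/s

Swamee-Jain (Type II): Q = -0.965·√(gD⁵h_f/L)·ln[ε/(3.7D) + √(3.17ν²L/(gD³h_f))]
√(gD⁵h_f/L) = √(9.81·0.186⁵·3.09/969) = 0.002639
ε/(3.7D) = 1.74×10^-6; √(3.17ν²L/(gD³h_f)) = 6.43×10^-5
Q = -0.965·0.002639·ln(6.599×10^-5) = 0.02451 m³/s
Check: V = 0.902 m/s, Re = 3.28×10^5, f = 0.01422, h_f = 3.07 m ≈ 3.09 m ✓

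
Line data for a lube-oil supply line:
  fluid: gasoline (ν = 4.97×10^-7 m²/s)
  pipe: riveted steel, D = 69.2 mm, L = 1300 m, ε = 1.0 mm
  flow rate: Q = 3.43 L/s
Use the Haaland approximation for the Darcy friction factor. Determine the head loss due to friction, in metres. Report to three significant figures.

V = 4Q/(πD²) = 4·0.00343/(π·0.0692²) = 0.9120 m/s
Re = VD/ν = 0.9120·0.0692/4.97×10^-7 = 1.27×10^5 → turbulent
ε/D = 1.0/69.2 = 0.0145
Haaland: f = 0.04355
h_f = f(L/D)V²/(2g) = 0.04355·(1300/0.0692)·0.9120²/(2·9.81) = 34.68 m

h_f ≈ 34.7 m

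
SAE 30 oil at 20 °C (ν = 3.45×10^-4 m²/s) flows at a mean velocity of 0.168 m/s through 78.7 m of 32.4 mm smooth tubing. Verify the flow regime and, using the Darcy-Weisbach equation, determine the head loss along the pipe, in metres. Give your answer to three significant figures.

Re = VD/ν = 0.168·0.03240/3.45×10^-4 = 15.8 → laminar (Re < 2300)
f = 64/Re = 4.056
h_f = f(L/D)V²/(2g) = 4.056·(78.7/0.03240)·0.168²/(2·9.81) = 14.17 m

h_f ≈ 14.2 m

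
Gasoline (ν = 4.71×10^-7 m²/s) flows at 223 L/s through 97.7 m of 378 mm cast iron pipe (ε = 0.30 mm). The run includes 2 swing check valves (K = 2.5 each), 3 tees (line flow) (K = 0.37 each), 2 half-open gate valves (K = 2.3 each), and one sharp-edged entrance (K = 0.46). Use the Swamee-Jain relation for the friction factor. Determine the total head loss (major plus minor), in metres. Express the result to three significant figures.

H_L ≈ 3.23 m

V = 4Q/(πD²) = 1.987 m/s; V²/2g = 0.2013 m
Re = 1.59×10^6, ε/D = 7.94×10^-4 → f = 0.01888 (Swamee-Jain)
Major: h_f = f(L/D)·V²/2g = 0.01888·258.5·0.2013 = 0.9820 m
Minor: ΣK = 11.2; h_m = ΣK·V²/2g = 2.248 m
Total H_L = 0.9820 + 2.248 = 3.230 m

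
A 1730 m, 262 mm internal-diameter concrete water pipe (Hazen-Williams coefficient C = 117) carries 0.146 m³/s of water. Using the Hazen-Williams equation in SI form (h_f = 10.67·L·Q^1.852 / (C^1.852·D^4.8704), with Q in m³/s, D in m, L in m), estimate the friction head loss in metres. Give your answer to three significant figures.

h_f = 10.67·1730·0.146^1.852 / (117^1.852·0.262^4.8704) = 52.65 m

h_f ≈ 52.7 m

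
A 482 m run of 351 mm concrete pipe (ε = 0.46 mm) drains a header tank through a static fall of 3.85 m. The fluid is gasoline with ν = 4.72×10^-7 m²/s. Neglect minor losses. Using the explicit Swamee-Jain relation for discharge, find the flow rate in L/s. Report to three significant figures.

Q ≈ 156 L/s

Swamee-Jain (Type II): Q = -0.965·√(gD⁵h_f/L)·ln[ε/(3.7D) + √(3.17ν²L/(gD³h_f))]
√(gD⁵h_f/L) = √(9.81·0.351⁵·3.85/482) = 0.02043
ε/(3.7D) = 3.54×10^-4; √(3.17ν²L/(gD³h_f)) = 1.44×10^-5
Q = -0.965·0.02043·ln(3.686×10^-4) = 0.1559 m³/s
Check: V = 1.61 m/s, Re = 1.20×10^6, f = 0.02128, h_f = 3.87 m ≈ 3.85 m ✓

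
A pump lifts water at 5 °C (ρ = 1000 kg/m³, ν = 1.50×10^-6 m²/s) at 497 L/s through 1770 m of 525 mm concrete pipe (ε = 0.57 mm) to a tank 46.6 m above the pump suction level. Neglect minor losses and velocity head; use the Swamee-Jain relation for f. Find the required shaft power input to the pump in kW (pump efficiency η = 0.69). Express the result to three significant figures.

P_shaft ≈ 460 kW

V = 4Q/(πD²) = 2.296 m/s; Re = 8.04×10^5; ε/D = 0.00109; f = 0.02049
h_f = f(L/D)V²/2g = 18.56 m
Total head H = z + h_f = 46.6 + 18.56 = 65.16 m
P_hyd = ρgQH = 1000·9.81·0.497·65.16 = 317.7 kW
P_shaft = P_hyd/η = 317.7/0.69 = 460.4 kW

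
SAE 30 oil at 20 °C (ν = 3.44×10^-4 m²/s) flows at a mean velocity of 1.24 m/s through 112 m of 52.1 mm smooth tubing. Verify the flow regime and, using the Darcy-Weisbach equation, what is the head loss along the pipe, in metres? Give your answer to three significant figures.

Re = VD/ν = 1.24·0.05210/3.44×10^-4 = 188 → laminar (Re < 2300)
f = 64/Re = 0.3408
h_f = f(L/D)V²/(2g) = 0.3408·(112/0.05210)·1.24²/(2·9.81) = 57.41 m

h_f ≈ 57.4 m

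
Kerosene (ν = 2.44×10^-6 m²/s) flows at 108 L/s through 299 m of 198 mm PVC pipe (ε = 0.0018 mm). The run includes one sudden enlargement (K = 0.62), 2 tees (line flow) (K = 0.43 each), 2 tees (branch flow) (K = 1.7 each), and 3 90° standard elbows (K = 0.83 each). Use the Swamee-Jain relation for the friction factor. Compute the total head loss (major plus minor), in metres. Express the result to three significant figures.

H_L ≈ 18.5 m

V = 4Q/(πD²) = 3.508 m/s; V²/2g = 0.6271 m
Re = 2.85×10^5, ε/D = 9.09×10^-6 → f = 0.01462 (Swamee-Jain)
Major: h_f = f(L/D)·V²/2g = 0.01462·1510·0.6271 = 13.84 m
Minor: ΣK = 7.37; h_m = ΣK·V²/2g = 4.621 m
Total H_L = 13.84 + 4.621 = 18.47 m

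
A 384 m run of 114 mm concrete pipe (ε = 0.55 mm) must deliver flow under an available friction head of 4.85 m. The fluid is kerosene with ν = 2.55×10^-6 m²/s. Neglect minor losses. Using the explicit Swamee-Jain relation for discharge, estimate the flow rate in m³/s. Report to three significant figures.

Swamee-Jain (Type II): Q = -0.965·√(gD⁵h_f/L)·ln[ε/(3.7D) + √(3.17ν²L/(gD³h_f))]
√(gD⁵h_f/L) = √(9.81·0.114⁵·4.85/384) = 0.001545
ε/(3.7D) = 0.00130; √(3.17ν²L/(gD³h_f)) = 3.35×10^-4
Q = -0.965·0.001545·ln(0.001639) = 0.009559 m³/s
Check: V = 0.937 m/s, Re = 4.19×10^4, f = 0.03260, h_f = 4.91 m ≈ 4.85 m ✓

Q ≈ 0.00956 m³/s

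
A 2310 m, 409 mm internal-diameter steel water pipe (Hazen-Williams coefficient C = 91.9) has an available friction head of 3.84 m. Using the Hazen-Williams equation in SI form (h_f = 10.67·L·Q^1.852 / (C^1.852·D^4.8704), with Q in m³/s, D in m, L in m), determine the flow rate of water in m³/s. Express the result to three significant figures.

Q ≈ 0.0770 m³/s

Rearranging: Q = [h_f·C^1.852·D^4.8704 / (10.67·L)]^(1/1.852)
Q = [3.84·91.9^1.852·0.409^4.8704 / (10.67·2310)]^0.540 = 0.07698 m³/s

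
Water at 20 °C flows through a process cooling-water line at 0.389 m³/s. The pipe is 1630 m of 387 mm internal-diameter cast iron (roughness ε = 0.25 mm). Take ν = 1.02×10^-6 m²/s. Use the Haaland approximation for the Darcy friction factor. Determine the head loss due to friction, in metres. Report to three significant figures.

V = 4Q/(πD²) = 4·0.389/(π·0.387²) = 3.307 m/s
Re = VD/ν = 3.307·0.387/1.02×10^-6 = 1.25×10^6 → turbulent
ε/D = 0.25/387 = 6.46×10^-4
Haaland: f = 0.01803
h_f = f(L/D)V²/(2g) = 0.01803·(1630/0.387)·3.307²/(2·9.81) = 42.33 m

h_f ≈ 42.3 m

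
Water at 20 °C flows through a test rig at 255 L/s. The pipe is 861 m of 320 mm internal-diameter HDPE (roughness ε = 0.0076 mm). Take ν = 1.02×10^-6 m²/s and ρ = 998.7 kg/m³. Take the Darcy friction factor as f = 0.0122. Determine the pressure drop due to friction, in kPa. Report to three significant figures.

V = 4Q/(πD²) = 4·0.255/(π·0.320²) = 3.171 m/s
h_f = f(L/D)V²/(2g) = 0.01220·(861/0.320)·3.171²/(2·9.81) = 16.82 m
Δp = ρg·h_f = 998.7·9.81·16.82 = 164.8 kPa

Δp ≈ 165 kPa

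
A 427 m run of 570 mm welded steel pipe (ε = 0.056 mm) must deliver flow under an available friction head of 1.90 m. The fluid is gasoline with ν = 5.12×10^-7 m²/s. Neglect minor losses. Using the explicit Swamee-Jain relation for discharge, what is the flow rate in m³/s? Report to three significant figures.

Q ≈ 0.505 m³/s

Swamee-Jain (Type II): Q = -0.965·√(gD⁵h_f/L)·ln[ε/(3.7D) + √(3.17ν²L/(gD³h_f))]
√(gD⁵h_f/L) = √(9.81·0.570⁵·1.90/427) = 0.05125
ε/(3.7D) = 2.66×10^-5; √(3.17ν²L/(gD³h_f)) = 1.01×10^-5
Q = -0.965·0.05125·ln(3.669×10^-5) = 0.5051 m³/s
Check: V = 1.98 m/s, Re = 2.20×10^6, f = 0.01278, h_f = 1.91 m ≈ 1.90 m ✓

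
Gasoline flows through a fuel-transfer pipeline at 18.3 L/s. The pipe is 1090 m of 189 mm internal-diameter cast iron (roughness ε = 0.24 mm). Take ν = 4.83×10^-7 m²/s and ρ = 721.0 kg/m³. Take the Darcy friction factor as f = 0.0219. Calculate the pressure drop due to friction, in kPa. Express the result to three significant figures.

Δp ≈ 19.4 kPa

V = 4Q/(πD²) = 4·0.0183/(π·0.189²) = 0.6523 m/s
h_f = f(L/D)V²/(2g) = 0.02190·(1090/0.189)·0.6523²/(2·9.81) = 2.739 m
Δp = ρg·h_f = 721.0·9.81·2.739 = 19.37 kPa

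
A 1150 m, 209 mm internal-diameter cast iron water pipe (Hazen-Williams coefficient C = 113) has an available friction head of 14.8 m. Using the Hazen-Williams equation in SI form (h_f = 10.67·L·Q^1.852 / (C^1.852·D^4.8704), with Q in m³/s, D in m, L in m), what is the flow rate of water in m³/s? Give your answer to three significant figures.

Rearranging: Q = [h_f·C^1.852·D^4.8704 / (10.67·L)]^(1/1.852)
Q = [14.8·113^1.852·0.209^4.8704 / (10.67·1150)]^0.540 = 0.04890 m³/s

Q ≈ 0.0489 m³/s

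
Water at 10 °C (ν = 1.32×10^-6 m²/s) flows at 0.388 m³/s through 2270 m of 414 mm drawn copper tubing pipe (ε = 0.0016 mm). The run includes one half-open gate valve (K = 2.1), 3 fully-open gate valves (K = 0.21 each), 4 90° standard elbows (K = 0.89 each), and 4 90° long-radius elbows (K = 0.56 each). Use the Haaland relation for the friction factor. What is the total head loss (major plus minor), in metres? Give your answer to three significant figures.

H_L ≈ 31.1 m

V = 4Q/(πD²) = 2.882 m/s; V²/2g = 0.4234 m
Re = 9.04×10^5, ε/D = 3.86×10^-6 → f = 0.01185 (Haaland)
Major: h_f = f(L/D)·V²/2g = 0.01185·5483·0.4234 = 27.50 m
Minor: ΣK = 8.53; h_m = ΣK·V²/2g = 3.612 m
Total H_L = 27.50 + 3.612 = 31.11 m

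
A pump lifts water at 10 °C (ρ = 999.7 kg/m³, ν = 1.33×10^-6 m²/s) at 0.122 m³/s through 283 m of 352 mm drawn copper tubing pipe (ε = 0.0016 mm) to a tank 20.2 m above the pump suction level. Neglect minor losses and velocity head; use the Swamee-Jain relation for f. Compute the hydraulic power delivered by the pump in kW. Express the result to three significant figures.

V = 4Q/(πD²) = 1.254 m/s; Re = 3.32×10^5; ε/D = 4.55×10^-6; f = 0.01416
h_f = f(L/D)V²/2g = 0.9122 m
Total head H = z + h_f = 20.2 + 0.9122 = 21.11 m
P_hyd = ρgQH = 999.7·9.81·0.122·21.11 = 25.26 kW

P_hyd ≈ 25.3 kW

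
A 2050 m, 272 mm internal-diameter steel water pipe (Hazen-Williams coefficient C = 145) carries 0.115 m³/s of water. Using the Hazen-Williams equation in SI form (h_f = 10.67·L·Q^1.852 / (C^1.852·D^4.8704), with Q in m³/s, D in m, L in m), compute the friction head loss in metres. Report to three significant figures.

h_f = 10.67·2050·0.115^1.852 / (145^1.852·0.272^4.8704) = 22.46 m

h_f ≈ 22.5 m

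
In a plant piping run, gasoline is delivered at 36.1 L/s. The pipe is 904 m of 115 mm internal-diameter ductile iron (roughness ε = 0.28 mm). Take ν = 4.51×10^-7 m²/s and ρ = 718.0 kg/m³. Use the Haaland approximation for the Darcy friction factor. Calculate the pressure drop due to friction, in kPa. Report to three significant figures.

V = 4Q/(πD²) = 4·0.0361/(π·0.115²) = 3.476 m/s
Re = VD/ν = 3.476·0.115/4.51×10^-7 = 8.86×10^5 → turbulent
ε/D = 0.28/115 = 0.00243
Haaland: f = 0.02490
h_f = f(L/D)V²/(2g) = 0.02490·(904/0.115)·3.476²/(2·9.81) = 120.5 m
Δp = ρg·h_f = 718.0·9.81·120.5 = 849.0 kPa

Δp ≈ 849 kPa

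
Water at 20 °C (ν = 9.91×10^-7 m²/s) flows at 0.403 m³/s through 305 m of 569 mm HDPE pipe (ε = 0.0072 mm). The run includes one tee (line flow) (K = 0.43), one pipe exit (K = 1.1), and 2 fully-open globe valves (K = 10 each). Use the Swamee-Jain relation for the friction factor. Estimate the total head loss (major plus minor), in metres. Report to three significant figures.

H_L ≈ 3.59 m

V = 4Q/(πD²) = 1.585 m/s; V²/2g = 0.1280 m
Re = 9.10×10^5, ε/D = 1.27×10^-5 → f = 0.01209 (Swamee-Jain)
Major: h_f = f(L/D)·V²/2g = 0.01209·536.0·0.1280 = 0.8293 m
Minor: ΣK = 21.5; h_m = ΣK·V²/2g = 2.756 m
Total H_L = 0.8293 + 2.756 = 3.586 m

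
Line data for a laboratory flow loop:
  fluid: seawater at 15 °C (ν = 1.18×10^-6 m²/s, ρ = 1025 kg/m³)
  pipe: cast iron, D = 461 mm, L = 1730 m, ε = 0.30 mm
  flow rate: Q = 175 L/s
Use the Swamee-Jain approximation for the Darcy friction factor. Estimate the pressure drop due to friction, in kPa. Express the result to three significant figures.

V = 4Q/(πD²) = 4·0.175/(π·0.461²) = 1.048 m/s
Re = VD/ν = 1.048·0.461/1.18×10^-6 = 4.10×10^5 → turbulent
ε/D = 0.30/461 = 6.51×10^-4
Swamee-Jain: f = 0.01883
h_f = f(L/D)V²/(2g) = 0.01883·(1730/0.461)·1.048²/(2·9.81) = 3.958 m
Δp = ρg·h_f = 1025·9.81·3.958 = 39.80 kPa

Δp ≈ 39.8 kPa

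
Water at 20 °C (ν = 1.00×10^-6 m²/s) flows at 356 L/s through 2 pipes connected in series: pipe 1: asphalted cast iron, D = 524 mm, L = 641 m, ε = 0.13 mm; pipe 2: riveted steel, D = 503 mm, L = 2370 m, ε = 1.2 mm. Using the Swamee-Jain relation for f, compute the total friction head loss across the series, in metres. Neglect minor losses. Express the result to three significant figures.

H ≈ 21.7 m

Pipe 1: V = 1.651 m/s, Re = 8.65×10^5, ε/D = 2.48×10^-4, f = 0.01538, h_1 = f(L/D)V²/2g = 2.614 m
Pipe 2: V = 1.792 m/s, Re = 9.01×10^5, ε/D = 0.00239, f = 0.02482, h_2 = f(L/D)V²/2g = 19.13 m
Series → Q common, losses add: H = Σh = 21.74 m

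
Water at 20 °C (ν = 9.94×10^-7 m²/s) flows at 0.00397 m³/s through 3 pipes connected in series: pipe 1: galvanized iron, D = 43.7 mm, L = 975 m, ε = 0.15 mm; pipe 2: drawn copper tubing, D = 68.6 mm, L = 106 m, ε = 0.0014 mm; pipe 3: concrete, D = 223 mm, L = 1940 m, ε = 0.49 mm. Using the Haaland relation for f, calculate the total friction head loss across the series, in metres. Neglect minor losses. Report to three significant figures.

Pipe 1: V = 2.647 m/s, Re = 1.16×10^5, ε/D = 0.00343, f = 0.02817, h_1 = f(L/D)V²/2g = 224.4 m
Pipe 2: V = 1.074 m/s, Re = 7.41×10^4, ε/D = 2.04×10^-5, f = 0.01906, h_2 = f(L/D)V²/2g = 1.732 m
Pipe 3: V = 0.1016 m/s, Re = 2.28×10^4, ε/D = 0.00220, f = 0.02926, h_3 = f(L/D)V²/2g = 0.1340 m
Series → Q common, losses add: H = Σh = 226.3 m

H ≈ 226 m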